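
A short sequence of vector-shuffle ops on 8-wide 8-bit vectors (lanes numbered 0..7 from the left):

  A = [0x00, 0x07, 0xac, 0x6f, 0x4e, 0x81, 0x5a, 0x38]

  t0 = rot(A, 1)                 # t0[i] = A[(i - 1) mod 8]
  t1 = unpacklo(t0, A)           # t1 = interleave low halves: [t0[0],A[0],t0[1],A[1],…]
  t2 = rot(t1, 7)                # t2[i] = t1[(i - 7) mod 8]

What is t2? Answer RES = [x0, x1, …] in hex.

RES = [ 0x00  0x00  0x07  0x07  0xac  0xac  0x6f  0x38 ]

t0 = [0x38, 0x00, 0x07, 0xac, 0x6f, 0x4e, 0x81, 0x5a]
t1 = [0x38, 0x00, 0x00, 0x07, 0x07, 0xac, 0xac, 0x6f]
t2 = [0x00, 0x00, 0x07, 0x07, 0xac, 0xac, 0x6f, 0x38]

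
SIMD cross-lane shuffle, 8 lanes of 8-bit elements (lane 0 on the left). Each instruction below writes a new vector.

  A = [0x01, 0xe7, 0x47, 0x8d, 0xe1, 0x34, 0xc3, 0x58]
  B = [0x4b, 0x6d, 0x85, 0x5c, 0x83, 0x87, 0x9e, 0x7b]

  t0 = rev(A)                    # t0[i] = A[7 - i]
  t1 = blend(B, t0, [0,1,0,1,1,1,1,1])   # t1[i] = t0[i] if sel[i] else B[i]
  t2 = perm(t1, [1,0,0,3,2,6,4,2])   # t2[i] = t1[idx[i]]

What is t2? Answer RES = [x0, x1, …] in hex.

  t0: 58 c3 34 e1 8d 47 e7 01
  t1: 4b c3 85 e1 8d 47 e7 01
  t2: c3 4b 4b e1 85 e7 8d 85

RES = [0xc3, 0x4b, 0x4b, 0xe1, 0x85, 0xe7, 0x8d, 0x85]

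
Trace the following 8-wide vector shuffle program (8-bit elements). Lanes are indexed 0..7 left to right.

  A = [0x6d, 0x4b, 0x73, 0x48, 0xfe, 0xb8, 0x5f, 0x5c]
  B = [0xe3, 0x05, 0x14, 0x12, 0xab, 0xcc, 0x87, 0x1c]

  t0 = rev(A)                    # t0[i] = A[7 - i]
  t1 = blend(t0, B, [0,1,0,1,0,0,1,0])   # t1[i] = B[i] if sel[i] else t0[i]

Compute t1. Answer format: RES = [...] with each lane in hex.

  t0: 5c 5f b8 fe 48 73 4b 6d
  t1: 5c 05 b8 12 48 73 87 6d

RES = [0x5c, 0x05, 0xb8, 0x12, 0x48, 0x73, 0x87, 0x6d]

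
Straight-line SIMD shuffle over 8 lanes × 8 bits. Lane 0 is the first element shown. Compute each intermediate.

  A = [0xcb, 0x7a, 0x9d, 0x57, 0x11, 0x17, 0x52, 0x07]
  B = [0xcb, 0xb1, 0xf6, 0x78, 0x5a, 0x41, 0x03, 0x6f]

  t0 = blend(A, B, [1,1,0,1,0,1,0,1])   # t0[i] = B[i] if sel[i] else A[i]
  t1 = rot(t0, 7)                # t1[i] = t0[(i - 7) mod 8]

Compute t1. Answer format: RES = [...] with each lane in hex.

t0 = [0xcb, 0xb1, 0x9d, 0x78, 0x11, 0x41, 0x52, 0x6f]
t1 = [0xb1, 0x9d, 0x78, 0x11, 0x41, 0x52, 0x6f, 0xcb]

RES = [0xb1, 0x9d, 0x78, 0x11, 0x41, 0x52, 0x6f, 0xcb]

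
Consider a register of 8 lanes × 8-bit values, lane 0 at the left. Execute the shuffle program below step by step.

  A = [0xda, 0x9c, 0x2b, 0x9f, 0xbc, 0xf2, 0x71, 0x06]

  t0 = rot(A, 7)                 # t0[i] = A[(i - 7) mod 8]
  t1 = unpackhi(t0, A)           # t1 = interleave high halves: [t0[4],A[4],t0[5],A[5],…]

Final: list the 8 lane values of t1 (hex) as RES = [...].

RES = [0xf2, 0xbc, 0x71, 0xf2, 0x06, 0x71, 0xda, 0x06]

→ t0 |9c|2b|9f|bc|f2|71|06|da|
→ t1 |f2|bc|71|f2|06|71|da|06|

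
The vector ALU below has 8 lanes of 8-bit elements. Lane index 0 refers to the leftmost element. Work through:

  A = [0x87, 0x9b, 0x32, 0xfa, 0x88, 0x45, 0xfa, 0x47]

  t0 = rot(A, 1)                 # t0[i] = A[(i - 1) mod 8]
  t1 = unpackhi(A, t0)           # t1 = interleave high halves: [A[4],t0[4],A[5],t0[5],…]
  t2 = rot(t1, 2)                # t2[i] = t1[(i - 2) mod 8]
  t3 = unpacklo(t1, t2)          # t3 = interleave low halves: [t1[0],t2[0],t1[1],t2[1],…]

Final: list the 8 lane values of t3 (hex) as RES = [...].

RES = [0x88, 0x47, 0xfa, 0xfa, 0x45, 0x88, 0x88, 0xfa]

  t0: 47 87 9b 32 fa 88 45 fa
  t1: 88 fa 45 88 fa 45 47 fa
  t2: 47 fa 88 fa 45 88 fa 45
  t3: 88 47 fa fa 45 88 88 fa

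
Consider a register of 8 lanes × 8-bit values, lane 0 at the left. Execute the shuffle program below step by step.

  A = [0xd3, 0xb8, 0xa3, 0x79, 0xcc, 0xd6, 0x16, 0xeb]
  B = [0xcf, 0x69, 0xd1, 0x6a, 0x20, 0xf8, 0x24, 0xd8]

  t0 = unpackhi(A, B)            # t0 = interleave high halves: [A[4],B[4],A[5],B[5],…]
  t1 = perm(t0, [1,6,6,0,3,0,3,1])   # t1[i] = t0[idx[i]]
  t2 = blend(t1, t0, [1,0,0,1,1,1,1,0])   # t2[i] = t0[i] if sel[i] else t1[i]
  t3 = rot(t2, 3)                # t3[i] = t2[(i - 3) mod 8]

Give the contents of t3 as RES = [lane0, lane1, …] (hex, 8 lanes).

→ t0 |cc|20|d6|f8|16|24|eb|d8|
→ t1 |20|eb|eb|cc|f8|cc|f8|20|
→ t2 |cc|eb|eb|f8|16|24|eb|20|
→ t3 |24|eb|20|cc|eb|eb|f8|16|

RES = [0x24, 0xeb, 0x20, 0xcc, 0xeb, 0xeb, 0xf8, 0x16]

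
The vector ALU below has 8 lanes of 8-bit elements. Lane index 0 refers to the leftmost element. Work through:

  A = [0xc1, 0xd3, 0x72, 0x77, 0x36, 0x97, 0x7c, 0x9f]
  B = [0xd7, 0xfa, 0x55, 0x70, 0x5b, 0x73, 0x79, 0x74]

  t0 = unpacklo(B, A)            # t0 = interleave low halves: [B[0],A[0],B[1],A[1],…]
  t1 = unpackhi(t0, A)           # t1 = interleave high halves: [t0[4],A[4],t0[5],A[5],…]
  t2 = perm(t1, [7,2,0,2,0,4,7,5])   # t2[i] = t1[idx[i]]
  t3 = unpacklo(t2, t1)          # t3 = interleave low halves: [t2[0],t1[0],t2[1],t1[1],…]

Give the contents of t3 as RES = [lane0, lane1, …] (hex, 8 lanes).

RES = [0x9f, 0x55, 0x72, 0x36, 0x55, 0x72, 0x72, 0x97]

  t0: d7 c1 fa d3 55 72 70 77
  t1: 55 36 72 97 70 7c 77 9f
  t2: 9f 72 55 72 55 70 9f 7c
  t3: 9f 55 72 36 55 72 72 97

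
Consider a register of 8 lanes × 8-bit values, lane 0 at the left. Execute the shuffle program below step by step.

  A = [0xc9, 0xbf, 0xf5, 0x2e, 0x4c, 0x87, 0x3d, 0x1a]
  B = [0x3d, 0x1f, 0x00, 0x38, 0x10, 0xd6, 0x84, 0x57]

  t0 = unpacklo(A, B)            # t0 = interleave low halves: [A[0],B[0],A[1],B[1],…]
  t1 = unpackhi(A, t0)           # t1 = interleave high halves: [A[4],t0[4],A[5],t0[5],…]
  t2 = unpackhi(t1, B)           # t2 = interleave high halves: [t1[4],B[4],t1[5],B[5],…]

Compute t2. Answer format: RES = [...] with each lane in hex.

  t0: c9 3d bf 1f f5 00 2e 38
  t1: 4c f5 87 00 3d 2e 1a 38
  t2: 3d 10 2e d6 1a 84 38 57

RES = [0x3d, 0x10, 0x2e, 0xd6, 0x1a, 0x84, 0x38, 0x57]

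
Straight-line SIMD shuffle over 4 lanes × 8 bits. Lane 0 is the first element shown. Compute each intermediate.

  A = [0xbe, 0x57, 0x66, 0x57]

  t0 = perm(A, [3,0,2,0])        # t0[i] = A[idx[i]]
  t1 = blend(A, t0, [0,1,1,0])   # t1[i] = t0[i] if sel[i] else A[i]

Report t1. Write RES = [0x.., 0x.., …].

  t0: 57 be 66 be
  t1: be be 66 57

RES = [ 0xbe  0xbe  0x66  0x57 ]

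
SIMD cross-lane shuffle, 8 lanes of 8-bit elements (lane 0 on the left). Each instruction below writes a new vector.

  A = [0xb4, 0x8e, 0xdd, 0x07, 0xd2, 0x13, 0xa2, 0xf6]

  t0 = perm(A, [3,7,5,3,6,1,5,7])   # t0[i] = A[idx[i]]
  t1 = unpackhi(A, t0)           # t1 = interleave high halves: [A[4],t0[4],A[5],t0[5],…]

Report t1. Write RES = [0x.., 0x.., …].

  t0: 07 f6 13 07 a2 8e 13 f6
  t1: d2 a2 13 8e a2 13 f6 f6

RES = [ 0xd2  0xa2  0x13  0x8e  0xa2  0x13  0xf6  0xf6 ]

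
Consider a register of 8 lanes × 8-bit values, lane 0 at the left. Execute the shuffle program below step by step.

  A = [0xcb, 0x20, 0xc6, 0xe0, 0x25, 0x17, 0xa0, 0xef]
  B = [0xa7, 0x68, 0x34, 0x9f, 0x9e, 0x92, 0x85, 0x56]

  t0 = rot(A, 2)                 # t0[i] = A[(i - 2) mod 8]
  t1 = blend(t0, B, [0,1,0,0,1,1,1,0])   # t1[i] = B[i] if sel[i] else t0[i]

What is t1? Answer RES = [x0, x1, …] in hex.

t0 = [0xa0, 0xef, 0xcb, 0x20, 0xc6, 0xe0, 0x25, 0x17]
t1 = [0xa0, 0x68, 0xcb, 0x20, 0x9e, 0x92, 0x85, 0x17]

RES = [0xa0, 0x68, 0xcb, 0x20, 0x9e, 0x92, 0x85, 0x17]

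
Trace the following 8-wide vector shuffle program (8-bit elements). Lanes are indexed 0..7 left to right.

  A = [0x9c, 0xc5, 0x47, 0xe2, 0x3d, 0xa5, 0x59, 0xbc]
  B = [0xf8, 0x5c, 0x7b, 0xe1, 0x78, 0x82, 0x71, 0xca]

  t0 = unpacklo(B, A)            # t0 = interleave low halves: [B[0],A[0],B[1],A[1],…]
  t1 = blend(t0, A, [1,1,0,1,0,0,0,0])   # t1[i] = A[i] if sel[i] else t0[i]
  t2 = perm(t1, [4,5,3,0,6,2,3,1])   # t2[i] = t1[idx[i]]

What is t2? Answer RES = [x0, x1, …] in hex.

RES = [ 0x7b  0x47  0xe2  0x9c  0xe1  0x5c  0xe2  0xc5 ]

→ t0 |f8|9c|5c|c5|7b|47|e1|e2|
→ t1 |9c|c5|5c|e2|7b|47|e1|e2|
→ t2 |7b|47|e2|9c|e1|5c|e2|c5|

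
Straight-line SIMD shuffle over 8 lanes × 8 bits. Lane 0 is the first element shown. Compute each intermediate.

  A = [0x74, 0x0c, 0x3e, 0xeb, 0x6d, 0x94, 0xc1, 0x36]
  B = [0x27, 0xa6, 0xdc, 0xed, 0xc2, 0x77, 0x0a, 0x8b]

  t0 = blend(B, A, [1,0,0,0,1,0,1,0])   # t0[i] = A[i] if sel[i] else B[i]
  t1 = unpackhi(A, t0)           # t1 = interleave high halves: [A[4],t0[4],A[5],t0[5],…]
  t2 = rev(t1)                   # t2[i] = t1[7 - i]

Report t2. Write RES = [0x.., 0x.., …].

RES = [ 0x8b  0x36  0xc1  0xc1  0x77  0x94  0x6d  0x6d ]

t0 = [0x74, 0xa6, 0xdc, 0xed, 0x6d, 0x77, 0xc1, 0x8b]
t1 = [0x6d, 0x6d, 0x94, 0x77, 0xc1, 0xc1, 0x36, 0x8b]
t2 = [0x8b, 0x36, 0xc1, 0xc1, 0x77, 0x94, 0x6d, 0x6d]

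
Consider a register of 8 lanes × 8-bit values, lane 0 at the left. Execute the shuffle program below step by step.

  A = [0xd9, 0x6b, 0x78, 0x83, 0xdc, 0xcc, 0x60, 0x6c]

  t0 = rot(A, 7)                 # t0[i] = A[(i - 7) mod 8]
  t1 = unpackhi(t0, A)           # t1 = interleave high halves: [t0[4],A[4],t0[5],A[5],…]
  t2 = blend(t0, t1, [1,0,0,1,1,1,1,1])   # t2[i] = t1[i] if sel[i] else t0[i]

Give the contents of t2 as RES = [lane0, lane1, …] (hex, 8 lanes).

RES = [0xcc, 0x78, 0x83, 0xcc, 0x6c, 0x60, 0xd9, 0x6c]

  t0: 6b 78 83 dc cc 60 6c d9
  t1: cc dc 60 cc 6c 60 d9 6c
  t2: cc 78 83 cc 6c 60 d9 6c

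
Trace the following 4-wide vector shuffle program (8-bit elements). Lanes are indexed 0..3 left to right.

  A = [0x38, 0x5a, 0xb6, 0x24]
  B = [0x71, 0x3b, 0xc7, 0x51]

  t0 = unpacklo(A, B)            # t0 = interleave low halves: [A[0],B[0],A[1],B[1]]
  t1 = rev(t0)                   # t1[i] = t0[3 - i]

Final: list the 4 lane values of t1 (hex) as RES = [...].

RES = [0x3b, 0x5a, 0x71, 0x38]

  t0: 38 71 5a 3b
  t1: 3b 5a 71 38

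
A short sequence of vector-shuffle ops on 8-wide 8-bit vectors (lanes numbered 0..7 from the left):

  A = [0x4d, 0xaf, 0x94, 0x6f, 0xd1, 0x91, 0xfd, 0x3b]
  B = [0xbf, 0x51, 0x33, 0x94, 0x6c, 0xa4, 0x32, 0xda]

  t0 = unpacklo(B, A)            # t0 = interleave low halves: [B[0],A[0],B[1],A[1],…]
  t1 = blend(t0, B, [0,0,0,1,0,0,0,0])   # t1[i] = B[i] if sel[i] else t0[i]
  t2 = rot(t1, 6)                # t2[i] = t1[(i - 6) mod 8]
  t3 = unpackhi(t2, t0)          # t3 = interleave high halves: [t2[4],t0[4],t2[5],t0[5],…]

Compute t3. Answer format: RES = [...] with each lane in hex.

RES = [ 0x94  0x33  0x6f  0x94  0xbf  0x94  0x4d  0x6f ]

t0 = [0xbf, 0x4d, 0x51, 0xaf, 0x33, 0x94, 0x94, 0x6f]
t1 = [0xbf, 0x4d, 0x51, 0x94, 0x33, 0x94, 0x94, 0x6f]
t2 = [0x51, 0x94, 0x33, 0x94, 0x94, 0x6f, 0xbf, 0x4d]
t3 = [0x94, 0x33, 0x6f, 0x94, 0xbf, 0x94, 0x4d, 0x6f]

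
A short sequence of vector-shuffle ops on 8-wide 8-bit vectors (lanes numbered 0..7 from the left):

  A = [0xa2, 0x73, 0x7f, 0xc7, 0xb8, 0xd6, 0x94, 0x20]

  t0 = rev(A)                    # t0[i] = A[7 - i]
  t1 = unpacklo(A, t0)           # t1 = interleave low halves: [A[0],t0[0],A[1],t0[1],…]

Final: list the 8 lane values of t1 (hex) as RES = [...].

  t0: 20 94 d6 b8 c7 7f 73 a2
  t1: a2 20 73 94 7f d6 c7 b8

RES = [ 0xa2  0x20  0x73  0x94  0x7f  0xd6  0xc7  0xb8 ]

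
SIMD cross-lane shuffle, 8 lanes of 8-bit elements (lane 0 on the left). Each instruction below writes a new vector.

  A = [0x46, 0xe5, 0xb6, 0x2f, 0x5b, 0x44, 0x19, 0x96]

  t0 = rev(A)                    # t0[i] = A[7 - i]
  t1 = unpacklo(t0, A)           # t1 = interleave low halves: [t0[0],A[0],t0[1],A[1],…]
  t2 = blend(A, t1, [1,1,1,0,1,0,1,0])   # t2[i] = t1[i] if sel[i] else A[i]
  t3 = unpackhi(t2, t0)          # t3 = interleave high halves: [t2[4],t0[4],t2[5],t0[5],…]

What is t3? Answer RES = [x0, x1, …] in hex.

t0 = [0x96, 0x19, 0x44, 0x5b, 0x2f, 0xb6, 0xe5, 0x46]
t1 = [0x96, 0x46, 0x19, 0xe5, 0x44, 0xb6, 0x5b, 0x2f]
t2 = [0x96, 0x46, 0x19, 0x2f, 0x44, 0x44, 0x5b, 0x96]
t3 = [0x44, 0x2f, 0x44, 0xb6, 0x5b, 0xe5, 0x96, 0x46]

RES = [ 0x44  0x2f  0x44  0xb6  0x5b  0xe5  0x96  0x46 ]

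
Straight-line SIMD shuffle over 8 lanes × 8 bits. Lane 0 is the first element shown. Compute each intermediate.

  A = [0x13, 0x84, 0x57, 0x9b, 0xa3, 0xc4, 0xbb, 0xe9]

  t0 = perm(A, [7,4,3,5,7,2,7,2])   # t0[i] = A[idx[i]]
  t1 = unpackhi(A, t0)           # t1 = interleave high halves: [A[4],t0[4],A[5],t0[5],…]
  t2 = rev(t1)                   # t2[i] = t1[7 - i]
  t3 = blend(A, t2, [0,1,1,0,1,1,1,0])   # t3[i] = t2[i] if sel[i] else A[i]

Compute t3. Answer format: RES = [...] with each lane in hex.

  t0: e9 a3 9b c4 e9 57 e9 57
  t1: a3 e9 c4 57 bb e9 e9 57
  t2: 57 e9 e9 bb 57 c4 e9 a3
  t3: 13 e9 e9 9b 57 c4 e9 e9

RES = [0x13, 0xe9, 0xe9, 0x9b, 0x57, 0xc4, 0xe9, 0xe9]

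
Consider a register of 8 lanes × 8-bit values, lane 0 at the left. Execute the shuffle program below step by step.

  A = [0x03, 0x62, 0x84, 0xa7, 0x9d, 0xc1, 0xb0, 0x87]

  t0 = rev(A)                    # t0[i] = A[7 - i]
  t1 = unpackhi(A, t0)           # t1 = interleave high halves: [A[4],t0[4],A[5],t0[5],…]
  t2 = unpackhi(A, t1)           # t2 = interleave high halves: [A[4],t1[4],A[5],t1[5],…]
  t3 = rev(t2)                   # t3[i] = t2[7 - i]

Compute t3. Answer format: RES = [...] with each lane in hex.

RES = [0x03, 0x87, 0x87, 0xb0, 0x62, 0xc1, 0xb0, 0x9d]

t0 = [0x87, 0xb0, 0xc1, 0x9d, 0xa7, 0x84, 0x62, 0x03]
t1 = [0x9d, 0xa7, 0xc1, 0x84, 0xb0, 0x62, 0x87, 0x03]
t2 = [0x9d, 0xb0, 0xc1, 0x62, 0xb0, 0x87, 0x87, 0x03]
t3 = [0x03, 0x87, 0x87, 0xb0, 0x62, 0xc1, 0xb0, 0x9d]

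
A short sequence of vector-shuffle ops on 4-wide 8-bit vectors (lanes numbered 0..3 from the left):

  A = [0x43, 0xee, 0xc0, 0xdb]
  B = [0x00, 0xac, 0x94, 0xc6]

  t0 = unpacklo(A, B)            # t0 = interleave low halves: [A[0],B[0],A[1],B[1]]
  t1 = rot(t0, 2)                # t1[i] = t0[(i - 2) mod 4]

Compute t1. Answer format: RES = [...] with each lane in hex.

→ t0 |43|00|ee|ac|
→ t1 |ee|ac|43|00|

RES = [ 0xee  0xac  0x43  0x00 ]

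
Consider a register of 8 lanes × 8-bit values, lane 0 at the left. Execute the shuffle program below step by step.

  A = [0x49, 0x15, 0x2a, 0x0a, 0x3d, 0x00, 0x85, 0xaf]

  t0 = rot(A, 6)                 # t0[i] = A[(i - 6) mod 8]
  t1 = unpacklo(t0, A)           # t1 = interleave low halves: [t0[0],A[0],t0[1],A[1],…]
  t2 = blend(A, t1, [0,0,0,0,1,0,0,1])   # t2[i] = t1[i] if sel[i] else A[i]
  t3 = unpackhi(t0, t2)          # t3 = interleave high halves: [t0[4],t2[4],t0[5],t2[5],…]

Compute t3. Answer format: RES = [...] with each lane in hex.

RES = [ 0x85  0x3d  0xaf  0x00  0x49  0x85  0x15  0x0a ]

→ t0 |2a|0a|3d|00|85|af|49|15|
→ t1 |2a|49|0a|15|3d|2a|00|0a|
→ t2 |49|15|2a|0a|3d|00|85|0a|
→ t3 |85|3d|af|00|49|85|15|0a|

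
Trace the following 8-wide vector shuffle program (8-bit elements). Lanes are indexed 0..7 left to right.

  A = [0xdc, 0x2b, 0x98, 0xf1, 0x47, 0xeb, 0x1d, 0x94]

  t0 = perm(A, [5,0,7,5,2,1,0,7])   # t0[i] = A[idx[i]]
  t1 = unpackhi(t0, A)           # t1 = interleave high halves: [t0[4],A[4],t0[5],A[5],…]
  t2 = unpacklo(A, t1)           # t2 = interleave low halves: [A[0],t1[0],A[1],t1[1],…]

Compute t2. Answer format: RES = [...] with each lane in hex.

  t0: eb dc 94 eb 98 2b dc 94
  t1: 98 47 2b eb dc 1d 94 94
  t2: dc 98 2b 47 98 2b f1 eb

RES = [0xdc, 0x98, 0x2b, 0x47, 0x98, 0x2b, 0xf1, 0xeb]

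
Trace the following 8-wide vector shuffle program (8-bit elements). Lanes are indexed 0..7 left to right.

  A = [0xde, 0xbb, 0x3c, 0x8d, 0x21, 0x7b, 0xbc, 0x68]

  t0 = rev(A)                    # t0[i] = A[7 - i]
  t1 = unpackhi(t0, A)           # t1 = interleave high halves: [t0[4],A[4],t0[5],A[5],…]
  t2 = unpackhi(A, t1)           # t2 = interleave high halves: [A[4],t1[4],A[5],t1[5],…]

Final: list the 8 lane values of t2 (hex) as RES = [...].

t0 = [0x68, 0xbc, 0x7b, 0x21, 0x8d, 0x3c, 0xbb, 0xde]
t1 = [0x8d, 0x21, 0x3c, 0x7b, 0xbb, 0xbc, 0xde, 0x68]
t2 = [0x21, 0xbb, 0x7b, 0xbc, 0xbc, 0xde, 0x68, 0x68]

RES = [ 0x21  0xbb  0x7b  0xbc  0xbc  0xde  0x68  0x68 ]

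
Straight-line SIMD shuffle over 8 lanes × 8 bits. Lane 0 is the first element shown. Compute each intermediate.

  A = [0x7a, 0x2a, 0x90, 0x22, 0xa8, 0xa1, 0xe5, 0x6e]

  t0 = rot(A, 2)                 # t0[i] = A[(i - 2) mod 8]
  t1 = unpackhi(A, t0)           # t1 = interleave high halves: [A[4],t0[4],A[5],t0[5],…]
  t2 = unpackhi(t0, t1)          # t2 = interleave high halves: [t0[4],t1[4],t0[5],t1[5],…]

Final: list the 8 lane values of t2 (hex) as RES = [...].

RES = [ 0x90  0xe5  0x22  0xa8  0xa8  0x6e  0xa1  0xa1 ]

→ t0 |e5|6e|7a|2a|90|22|a8|a1|
→ t1 |a8|90|a1|22|e5|a8|6e|a1|
→ t2 |90|e5|22|a8|a8|6e|a1|a1|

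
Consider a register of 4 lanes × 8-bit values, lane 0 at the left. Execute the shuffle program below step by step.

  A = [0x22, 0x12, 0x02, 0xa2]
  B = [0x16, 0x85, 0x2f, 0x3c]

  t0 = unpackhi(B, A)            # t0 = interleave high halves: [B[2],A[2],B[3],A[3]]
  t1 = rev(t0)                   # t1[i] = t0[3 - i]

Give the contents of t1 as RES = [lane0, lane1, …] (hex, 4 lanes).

RES = [0xa2, 0x3c, 0x02, 0x2f]

→ t0 |2f|02|3c|a2|
→ t1 |a2|3c|02|2f|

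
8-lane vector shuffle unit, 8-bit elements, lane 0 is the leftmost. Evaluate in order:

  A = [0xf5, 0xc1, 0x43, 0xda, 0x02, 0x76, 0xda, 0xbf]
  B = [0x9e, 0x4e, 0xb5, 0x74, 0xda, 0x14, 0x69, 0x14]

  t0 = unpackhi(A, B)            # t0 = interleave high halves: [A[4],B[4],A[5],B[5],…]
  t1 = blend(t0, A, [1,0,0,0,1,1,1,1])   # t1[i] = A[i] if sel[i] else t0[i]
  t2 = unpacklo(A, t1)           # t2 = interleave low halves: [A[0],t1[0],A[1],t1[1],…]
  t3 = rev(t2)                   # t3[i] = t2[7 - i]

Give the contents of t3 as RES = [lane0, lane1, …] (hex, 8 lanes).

t0 = [0x02, 0xda, 0x76, 0x14, 0xda, 0x69, 0xbf, 0x14]
t1 = [0xf5, 0xda, 0x76, 0x14, 0x02, 0x76, 0xda, 0xbf]
t2 = [0xf5, 0xf5, 0xc1, 0xda, 0x43, 0x76, 0xda, 0x14]
t3 = [0x14, 0xda, 0x76, 0x43, 0xda, 0xc1, 0xf5, 0xf5]

RES = [0x14, 0xda, 0x76, 0x43, 0xda, 0xc1, 0xf5, 0xf5]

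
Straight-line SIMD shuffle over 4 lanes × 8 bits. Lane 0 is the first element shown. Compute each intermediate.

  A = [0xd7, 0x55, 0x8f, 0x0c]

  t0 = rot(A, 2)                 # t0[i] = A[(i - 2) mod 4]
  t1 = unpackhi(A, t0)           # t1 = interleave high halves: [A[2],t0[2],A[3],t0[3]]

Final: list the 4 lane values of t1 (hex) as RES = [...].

  t0: 8f 0c d7 55
  t1: 8f d7 0c 55

RES = [0x8f, 0xd7, 0x0c, 0x55]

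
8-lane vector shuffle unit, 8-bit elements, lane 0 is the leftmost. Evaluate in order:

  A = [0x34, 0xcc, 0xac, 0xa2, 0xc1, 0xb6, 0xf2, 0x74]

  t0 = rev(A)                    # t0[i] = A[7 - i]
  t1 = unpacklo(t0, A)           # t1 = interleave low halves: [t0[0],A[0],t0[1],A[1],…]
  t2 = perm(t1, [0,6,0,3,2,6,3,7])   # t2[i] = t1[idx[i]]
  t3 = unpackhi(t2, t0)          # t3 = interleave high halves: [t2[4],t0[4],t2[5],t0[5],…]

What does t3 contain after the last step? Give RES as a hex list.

RES = [ 0xf2  0xa2  0xc1  0xac  0xcc  0xcc  0xa2  0x34 ]

  t0: 74 f2 b6 c1 a2 ac cc 34
  t1: 74 34 f2 cc b6 ac c1 a2
  t2: 74 c1 74 cc f2 c1 cc a2
  t3: f2 a2 c1 ac cc cc a2 34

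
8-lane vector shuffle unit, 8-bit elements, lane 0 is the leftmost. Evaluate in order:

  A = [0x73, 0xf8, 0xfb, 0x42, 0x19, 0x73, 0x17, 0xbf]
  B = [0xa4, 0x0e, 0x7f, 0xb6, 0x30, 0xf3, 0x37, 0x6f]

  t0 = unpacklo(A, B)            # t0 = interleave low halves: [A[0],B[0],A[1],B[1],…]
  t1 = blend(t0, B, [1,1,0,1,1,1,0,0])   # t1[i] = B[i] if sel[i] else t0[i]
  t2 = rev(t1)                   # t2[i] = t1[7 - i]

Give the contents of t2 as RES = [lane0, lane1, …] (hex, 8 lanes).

RES = [ 0xb6  0x42  0xf3  0x30  0xb6  0xf8  0x0e  0xa4 ]

  t0: 73 a4 f8 0e fb 7f 42 b6
  t1: a4 0e f8 b6 30 f3 42 b6
  t2: b6 42 f3 30 b6 f8 0e a4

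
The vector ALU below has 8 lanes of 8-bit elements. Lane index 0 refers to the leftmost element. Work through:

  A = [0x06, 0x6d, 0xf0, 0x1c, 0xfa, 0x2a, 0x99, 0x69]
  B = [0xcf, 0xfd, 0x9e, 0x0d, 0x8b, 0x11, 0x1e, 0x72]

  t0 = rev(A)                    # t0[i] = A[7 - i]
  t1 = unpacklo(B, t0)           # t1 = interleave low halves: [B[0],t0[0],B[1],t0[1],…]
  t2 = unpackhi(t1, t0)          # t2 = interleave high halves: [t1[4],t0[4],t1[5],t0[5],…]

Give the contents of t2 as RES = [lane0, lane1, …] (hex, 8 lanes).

t0 = [0x69, 0x99, 0x2a, 0xfa, 0x1c, 0xf0, 0x6d, 0x06]
t1 = [0xcf, 0x69, 0xfd, 0x99, 0x9e, 0x2a, 0x0d, 0xfa]
t2 = [0x9e, 0x1c, 0x2a, 0xf0, 0x0d, 0x6d, 0xfa, 0x06]

RES = [ 0x9e  0x1c  0x2a  0xf0  0x0d  0x6d  0xfa  0x06 ]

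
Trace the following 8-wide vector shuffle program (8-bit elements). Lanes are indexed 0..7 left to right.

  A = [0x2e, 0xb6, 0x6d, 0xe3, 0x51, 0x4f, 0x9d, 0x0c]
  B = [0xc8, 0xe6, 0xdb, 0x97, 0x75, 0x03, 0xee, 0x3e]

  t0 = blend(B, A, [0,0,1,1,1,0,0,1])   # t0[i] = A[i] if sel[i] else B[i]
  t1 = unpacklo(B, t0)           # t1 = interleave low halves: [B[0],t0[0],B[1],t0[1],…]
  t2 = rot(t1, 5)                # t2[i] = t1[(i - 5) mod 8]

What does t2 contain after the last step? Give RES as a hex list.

RES = [0xe6, 0xdb, 0x6d, 0x97, 0xe3, 0xc8, 0xc8, 0xe6]

t0 = [0xc8, 0xe6, 0x6d, 0xe3, 0x51, 0x03, 0xee, 0x0c]
t1 = [0xc8, 0xc8, 0xe6, 0xe6, 0xdb, 0x6d, 0x97, 0xe3]
t2 = [0xe6, 0xdb, 0x6d, 0x97, 0xe3, 0xc8, 0xc8, 0xe6]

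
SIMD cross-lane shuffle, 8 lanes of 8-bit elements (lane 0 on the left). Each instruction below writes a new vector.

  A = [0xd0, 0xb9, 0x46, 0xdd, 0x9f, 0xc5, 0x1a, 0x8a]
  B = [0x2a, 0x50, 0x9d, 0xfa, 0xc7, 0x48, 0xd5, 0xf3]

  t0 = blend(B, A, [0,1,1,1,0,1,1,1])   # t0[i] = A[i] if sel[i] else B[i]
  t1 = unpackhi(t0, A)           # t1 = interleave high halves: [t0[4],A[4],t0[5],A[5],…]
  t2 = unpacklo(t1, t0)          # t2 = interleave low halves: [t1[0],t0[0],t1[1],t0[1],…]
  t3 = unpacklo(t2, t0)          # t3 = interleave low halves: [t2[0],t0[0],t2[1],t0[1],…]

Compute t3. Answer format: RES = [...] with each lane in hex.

RES = [ 0xc7  0x2a  0x2a  0xb9  0x9f  0x46  0xb9  0xdd ]

  t0: 2a b9 46 dd c7 c5 1a 8a
  t1: c7 9f c5 c5 1a 1a 8a 8a
  t2: c7 2a 9f b9 c5 46 c5 dd
  t3: c7 2a 2a b9 9f 46 b9 dd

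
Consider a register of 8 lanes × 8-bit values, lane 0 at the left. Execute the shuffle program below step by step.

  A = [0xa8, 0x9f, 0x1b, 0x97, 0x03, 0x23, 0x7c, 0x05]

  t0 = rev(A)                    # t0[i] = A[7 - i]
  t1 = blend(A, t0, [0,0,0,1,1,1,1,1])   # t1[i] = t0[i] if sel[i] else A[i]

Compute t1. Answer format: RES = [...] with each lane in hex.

RES = [0xa8, 0x9f, 0x1b, 0x03, 0x97, 0x1b, 0x9f, 0xa8]

  t0: 05 7c 23 03 97 1b 9f a8
  t1: a8 9f 1b 03 97 1b 9f a8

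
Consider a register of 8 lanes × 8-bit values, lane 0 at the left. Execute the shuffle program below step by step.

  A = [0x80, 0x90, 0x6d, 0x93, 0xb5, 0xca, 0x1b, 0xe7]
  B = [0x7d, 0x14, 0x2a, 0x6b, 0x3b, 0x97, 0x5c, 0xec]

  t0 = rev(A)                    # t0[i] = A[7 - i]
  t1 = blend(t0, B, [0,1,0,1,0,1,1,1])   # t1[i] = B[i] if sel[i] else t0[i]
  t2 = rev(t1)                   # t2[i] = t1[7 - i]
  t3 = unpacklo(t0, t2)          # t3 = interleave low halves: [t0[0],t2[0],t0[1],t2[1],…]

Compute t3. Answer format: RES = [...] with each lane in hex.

RES = [0xe7, 0xec, 0x1b, 0x5c, 0xca, 0x97, 0xb5, 0x93]

  t0: e7 1b ca b5 93 6d 90 80
  t1: e7 14 ca 6b 93 97 5c ec
  t2: ec 5c 97 93 6b ca 14 e7
  t3: e7 ec 1b 5c ca 97 b5 93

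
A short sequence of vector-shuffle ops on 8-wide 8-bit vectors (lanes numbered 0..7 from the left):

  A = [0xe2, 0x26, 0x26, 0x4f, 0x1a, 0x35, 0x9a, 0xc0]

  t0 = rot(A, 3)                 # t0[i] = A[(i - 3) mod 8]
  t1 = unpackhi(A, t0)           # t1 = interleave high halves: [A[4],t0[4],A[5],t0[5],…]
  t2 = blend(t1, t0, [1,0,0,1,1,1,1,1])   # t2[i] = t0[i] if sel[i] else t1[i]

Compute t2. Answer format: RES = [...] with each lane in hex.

RES = [ 0x35  0x26  0x35  0xe2  0x26  0x26  0x4f  0x1a ]

  t0: 35 9a c0 e2 26 26 4f 1a
  t1: 1a 26 35 26 9a 4f c0 1a
  t2: 35 26 35 e2 26 26 4f 1a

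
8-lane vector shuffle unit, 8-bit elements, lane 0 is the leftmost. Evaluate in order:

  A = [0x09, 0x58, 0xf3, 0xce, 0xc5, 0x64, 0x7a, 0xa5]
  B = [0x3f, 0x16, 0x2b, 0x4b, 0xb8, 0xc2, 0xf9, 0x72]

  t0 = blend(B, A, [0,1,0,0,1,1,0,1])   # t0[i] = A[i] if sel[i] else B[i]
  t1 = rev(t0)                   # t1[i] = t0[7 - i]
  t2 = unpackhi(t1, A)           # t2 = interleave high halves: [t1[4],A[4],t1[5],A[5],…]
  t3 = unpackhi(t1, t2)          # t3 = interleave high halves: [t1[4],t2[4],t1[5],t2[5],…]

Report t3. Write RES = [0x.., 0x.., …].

t0 = [0x3f, 0x58, 0x2b, 0x4b, 0xc5, 0x64, 0xf9, 0xa5]
t1 = [0xa5, 0xf9, 0x64, 0xc5, 0x4b, 0x2b, 0x58, 0x3f]
t2 = [0x4b, 0xc5, 0x2b, 0x64, 0x58, 0x7a, 0x3f, 0xa5]
t3 = [0x4b, 0x58, 0x2b, 0x7a, 0x58, 0x3f, 0x3f, 0xa5]

RES = [ 0x4b  0x58  0x2b  0x7a  0x58  0x3f  0x3f  0xa5 ]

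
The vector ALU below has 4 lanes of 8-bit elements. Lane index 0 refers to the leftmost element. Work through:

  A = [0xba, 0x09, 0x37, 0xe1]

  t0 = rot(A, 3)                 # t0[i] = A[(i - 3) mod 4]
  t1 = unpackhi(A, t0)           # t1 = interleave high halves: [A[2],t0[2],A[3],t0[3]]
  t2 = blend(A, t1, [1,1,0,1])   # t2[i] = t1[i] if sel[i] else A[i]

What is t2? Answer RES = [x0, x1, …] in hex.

RES = [0x37, 0xe1, 0x37, 0xba]

→ t0 |09|37|e1|ba|
→ t1 |37|e1|e1|ba|
→ t2 |37|e1|37|ba|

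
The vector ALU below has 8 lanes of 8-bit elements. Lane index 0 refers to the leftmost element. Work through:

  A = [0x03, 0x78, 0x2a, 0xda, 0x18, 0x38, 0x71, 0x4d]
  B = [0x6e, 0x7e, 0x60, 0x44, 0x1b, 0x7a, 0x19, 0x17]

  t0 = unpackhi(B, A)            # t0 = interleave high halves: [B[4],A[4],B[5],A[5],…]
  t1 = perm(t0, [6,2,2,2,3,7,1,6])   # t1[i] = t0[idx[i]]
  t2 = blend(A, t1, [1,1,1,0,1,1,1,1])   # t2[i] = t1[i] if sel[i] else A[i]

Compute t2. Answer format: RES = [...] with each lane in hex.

→ t0 |1b|18|7a|38|19|71|17|4d|
→ t1 |17|7a|7a|7a|38|4d|18|17|
→ t2 |17|7a|7a|da|38|4d|18|17|

RES = [0x17, 0x7a, 0x7a, 0xda, 0x38, 0x4d, 0x18, 0x17]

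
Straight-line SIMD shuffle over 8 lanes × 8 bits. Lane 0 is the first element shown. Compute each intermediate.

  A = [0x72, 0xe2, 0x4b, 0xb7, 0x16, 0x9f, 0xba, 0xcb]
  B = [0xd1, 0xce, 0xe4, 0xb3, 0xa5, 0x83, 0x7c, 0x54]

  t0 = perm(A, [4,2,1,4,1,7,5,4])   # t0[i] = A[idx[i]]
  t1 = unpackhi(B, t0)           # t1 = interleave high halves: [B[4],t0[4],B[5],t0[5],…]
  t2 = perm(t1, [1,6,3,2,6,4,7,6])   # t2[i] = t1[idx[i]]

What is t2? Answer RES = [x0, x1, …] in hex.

→ t0 |16|4b|e2|16|e2|cb|9f|16|
→ t1 |a5|e2|83|cb|7c|9f|54|16|
→ t2 |e2|54|cb|83|54|7c|16|54|

RES = [ 0xe2  0x54  0xcb  0x83  0x54  0x7c  0x16  0x54 ]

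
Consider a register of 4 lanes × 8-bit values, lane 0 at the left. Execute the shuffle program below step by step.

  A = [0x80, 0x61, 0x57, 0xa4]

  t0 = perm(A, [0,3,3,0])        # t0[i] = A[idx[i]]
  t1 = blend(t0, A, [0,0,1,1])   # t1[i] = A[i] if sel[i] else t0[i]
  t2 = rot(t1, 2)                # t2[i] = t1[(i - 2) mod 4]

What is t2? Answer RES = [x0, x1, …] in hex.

RES = [ 0x57  0xa4  0x80  0xa4 ]

  t0: 80 a4 a4 80
  t1: 80 a4 57 a4
  t2: 57 a4 80 a4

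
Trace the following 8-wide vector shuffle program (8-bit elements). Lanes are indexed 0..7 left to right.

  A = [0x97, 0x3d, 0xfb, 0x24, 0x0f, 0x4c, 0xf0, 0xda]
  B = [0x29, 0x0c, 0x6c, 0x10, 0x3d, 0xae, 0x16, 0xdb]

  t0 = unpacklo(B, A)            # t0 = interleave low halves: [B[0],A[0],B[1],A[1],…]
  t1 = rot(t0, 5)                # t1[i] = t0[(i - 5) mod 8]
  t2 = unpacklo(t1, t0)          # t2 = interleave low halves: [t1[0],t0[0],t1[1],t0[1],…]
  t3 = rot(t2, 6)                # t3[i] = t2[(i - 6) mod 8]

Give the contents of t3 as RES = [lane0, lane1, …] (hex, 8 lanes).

RES = [ 0x6c  0x97  0xfb  0x0c  0x10  0x3d  0x3d  0x29 ]

  t0: 29 97 0c 3d 6c fb 10 24
  t1: 3d 6c fb 10 24 29 97 0c
  t2: 3d 29 6c 97 fb 0c 10 3d
  t3: 6c 97 fb 0c 10 3d 3d 29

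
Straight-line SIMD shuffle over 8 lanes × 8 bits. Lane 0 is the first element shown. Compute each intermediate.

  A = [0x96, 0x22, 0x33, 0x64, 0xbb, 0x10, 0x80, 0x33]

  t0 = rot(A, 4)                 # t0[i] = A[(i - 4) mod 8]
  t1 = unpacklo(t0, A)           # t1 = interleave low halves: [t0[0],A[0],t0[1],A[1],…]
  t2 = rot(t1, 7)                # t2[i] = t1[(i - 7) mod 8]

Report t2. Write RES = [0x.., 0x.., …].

RES = [0x96, 0x10, 0x22, 0x80, 0x33, 0x33, 0x64, 0xbb]

t0 = [0xbb, 0x10, 0x80, 0x33, 0x96, 0x22, 0x33, 0x64]
t1 = [0xbb, 0x96, 0x10, 0x22, 0x80, 0x33, 0x33, 0x64]
t2 = [0x96, 0x10, 0x22, 0x80, 0x33, 0x33, 0x64, 0xbb]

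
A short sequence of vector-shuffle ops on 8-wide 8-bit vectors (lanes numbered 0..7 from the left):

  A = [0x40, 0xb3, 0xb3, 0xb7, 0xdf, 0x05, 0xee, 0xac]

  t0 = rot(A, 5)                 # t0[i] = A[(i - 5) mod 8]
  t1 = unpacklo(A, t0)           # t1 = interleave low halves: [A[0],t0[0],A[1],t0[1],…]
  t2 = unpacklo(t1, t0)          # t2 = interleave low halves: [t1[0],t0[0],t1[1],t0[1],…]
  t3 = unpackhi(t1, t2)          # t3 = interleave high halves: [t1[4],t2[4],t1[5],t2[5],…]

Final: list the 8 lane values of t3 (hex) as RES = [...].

  t0: b7 df 05 ee ac 40 b3 b3
  t1: 40 b7 b3 df b3 05 b7 ee
  t2: 40 b7 b7 df b3 05 df ee
  t3: b3 b3 05 05 b7 df ee ee

RES = [ 0xb3  0xb3  0x05  0x05  0xb7  0xdf  0xee  0xee ]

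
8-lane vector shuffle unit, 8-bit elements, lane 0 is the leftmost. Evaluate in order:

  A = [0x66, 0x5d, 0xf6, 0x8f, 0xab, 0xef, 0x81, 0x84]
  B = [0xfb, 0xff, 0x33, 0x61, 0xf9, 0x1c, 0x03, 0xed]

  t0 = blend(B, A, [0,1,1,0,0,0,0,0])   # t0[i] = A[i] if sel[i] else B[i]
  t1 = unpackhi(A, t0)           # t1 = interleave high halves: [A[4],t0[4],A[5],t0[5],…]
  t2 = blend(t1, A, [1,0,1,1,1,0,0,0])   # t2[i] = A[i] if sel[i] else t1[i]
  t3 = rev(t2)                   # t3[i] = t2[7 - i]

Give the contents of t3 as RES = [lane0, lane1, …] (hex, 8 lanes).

t0 = [0xfb, 0x5d, 0xf6, 0x61, 0xf9, 0x1c, 0x03, 0xed]
t1 = [0xab, 0xf9, 0xef, 0x1c, 0x81, 0x03, 0x84, 0xed]
t2 = [0x66, 0xf9, 0xf6, 0x8f, 0xab, 0x03, 0x84, 0xed]
t3 = [0xed, 0x84, 0x03, 0xab, 0x8f, 0xf6, 0xf9, 0x66]

RES = [ 0xed  0x84  0x03  0xab  0x8f  0xf6  0xf9  0x66 ]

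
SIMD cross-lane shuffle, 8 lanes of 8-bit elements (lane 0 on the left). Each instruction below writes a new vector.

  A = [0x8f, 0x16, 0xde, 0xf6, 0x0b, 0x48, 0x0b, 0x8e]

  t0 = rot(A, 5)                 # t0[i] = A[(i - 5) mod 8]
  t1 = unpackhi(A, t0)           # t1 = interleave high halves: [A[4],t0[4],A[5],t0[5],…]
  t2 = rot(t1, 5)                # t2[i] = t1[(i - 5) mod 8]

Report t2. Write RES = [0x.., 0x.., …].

RES = [0x8f, 0x0b, 0x16, 0x8e, 0xde, 0x0b, 0x8e, 0x48]

→ t0 |f6|0b|48|0b|8e|8f|16|de|
→ t1 |0b|8e|48|8f|0b|16|8e|de|
→ t2 |8f|0b|16|8e|de|0b|8e|48|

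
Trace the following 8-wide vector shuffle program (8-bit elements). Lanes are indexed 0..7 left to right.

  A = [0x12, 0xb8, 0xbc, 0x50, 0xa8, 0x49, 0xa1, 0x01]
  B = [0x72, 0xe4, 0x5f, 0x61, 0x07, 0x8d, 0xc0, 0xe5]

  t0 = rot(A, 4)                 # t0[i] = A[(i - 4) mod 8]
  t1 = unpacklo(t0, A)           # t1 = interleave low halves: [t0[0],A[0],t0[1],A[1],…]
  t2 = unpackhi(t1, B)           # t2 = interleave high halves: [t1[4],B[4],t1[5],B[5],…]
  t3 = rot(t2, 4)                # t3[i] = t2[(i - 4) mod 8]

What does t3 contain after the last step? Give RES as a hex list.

RES = [ 0x01  0xc0  0x50  0xe5  0xa1  0x07  0xbc  0x8d ]

t0 = [0xa8, 0x49, 0xa1, 0x01, 0x12, 0xb8, 0xbc, 0x50]
t1 = [0xa8, 0x12, 0x49, 0xb8, 0xa1, 0xbc, 0x01, 0x50]
t2 = [0xa1, 0x07, 0xbc, 0x8d, 0x01, 0xc0, 0x50, 0xe5]
t3 = [0x01, 0xc0, 0x50, 0xe5, 0xa1, 0x07, 0xbc, 0x8d]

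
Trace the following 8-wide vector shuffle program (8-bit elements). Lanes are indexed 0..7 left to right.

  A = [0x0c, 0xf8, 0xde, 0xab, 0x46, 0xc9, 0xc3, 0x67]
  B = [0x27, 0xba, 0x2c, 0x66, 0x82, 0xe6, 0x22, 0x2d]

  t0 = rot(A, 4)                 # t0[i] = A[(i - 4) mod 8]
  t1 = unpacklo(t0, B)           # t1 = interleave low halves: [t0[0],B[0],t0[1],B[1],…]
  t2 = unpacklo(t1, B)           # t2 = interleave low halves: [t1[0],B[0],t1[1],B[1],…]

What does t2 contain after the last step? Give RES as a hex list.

RES = [0x46, 0x27, 0x27, 0xba, 0xc9, 0x2c, 0xba, 0x66]

t0 = [0x46, 0xc9, 0xc3, 0x67, 0x0c, 0xf8, 0xde, 0xab]
t1 = [0x46, 0x27, 0xc9, 0xba, 0xc3, 0x2c, 0x67, 0x66]
t2 = [0x46, 0x27, 0x27, 0xba, 0xc9, 0x2c, 0xba, 0x66]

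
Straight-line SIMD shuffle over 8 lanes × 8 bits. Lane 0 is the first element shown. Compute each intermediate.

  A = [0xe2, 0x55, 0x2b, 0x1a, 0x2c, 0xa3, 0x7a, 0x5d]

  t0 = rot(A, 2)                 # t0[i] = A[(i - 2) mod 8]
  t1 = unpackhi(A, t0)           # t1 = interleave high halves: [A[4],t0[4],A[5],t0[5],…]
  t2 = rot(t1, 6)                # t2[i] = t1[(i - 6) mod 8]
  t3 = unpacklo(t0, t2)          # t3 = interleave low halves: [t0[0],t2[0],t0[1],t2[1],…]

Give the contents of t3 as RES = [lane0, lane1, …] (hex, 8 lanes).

RES = [0x7a, 0xa3, 0x5d, 0x1a, 0xe2, 0x7a, 0x55, 0x2c]

→ t0 |7a|5d|e2|55|2b|1a|2c|a3|
→ t1 |2c|2b|a3|1a|7a|2c|5d|a3|
→ t2 |a3|1a|7a|2c|5d|a3|2c|2b|
→ t3 |7a|a3|5d|1a|e2|7a|55|2c|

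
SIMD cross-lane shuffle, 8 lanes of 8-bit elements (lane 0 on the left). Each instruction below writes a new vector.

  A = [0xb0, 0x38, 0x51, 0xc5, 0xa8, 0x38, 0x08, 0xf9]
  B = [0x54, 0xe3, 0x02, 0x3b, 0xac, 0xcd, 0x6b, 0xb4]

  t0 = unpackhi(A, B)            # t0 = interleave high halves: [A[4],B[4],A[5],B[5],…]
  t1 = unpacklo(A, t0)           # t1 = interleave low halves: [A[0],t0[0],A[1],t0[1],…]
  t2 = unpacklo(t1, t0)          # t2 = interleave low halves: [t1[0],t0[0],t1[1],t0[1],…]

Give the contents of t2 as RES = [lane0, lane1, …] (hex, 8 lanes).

RES = [0xb0, 0xa8, 0xa8, 0xac, 0x38, 0x38, 0xac, 0xcd]

→ t0 |a8|ac|38|cd|08|6b|f9|b4|
→ t1 |b0|a8|38|ac|51|38|c5|cd|
→ t2 |b0|a8|a8|ac|38|38|ac|cd|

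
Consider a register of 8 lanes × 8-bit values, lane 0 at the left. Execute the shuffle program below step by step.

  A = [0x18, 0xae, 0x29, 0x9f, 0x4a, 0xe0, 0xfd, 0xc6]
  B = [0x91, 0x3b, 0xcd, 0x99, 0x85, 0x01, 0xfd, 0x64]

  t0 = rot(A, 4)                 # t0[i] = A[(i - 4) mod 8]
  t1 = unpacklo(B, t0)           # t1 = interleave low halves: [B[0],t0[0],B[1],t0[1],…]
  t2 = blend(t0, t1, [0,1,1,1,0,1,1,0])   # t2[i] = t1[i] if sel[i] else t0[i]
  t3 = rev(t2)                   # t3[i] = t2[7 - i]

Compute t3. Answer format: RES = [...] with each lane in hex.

→ t0 |4a|e0|fd|c6|18|ae|29|9f|
→ t1 |91|4a|3b|e0|cd|fd|99|c6|
→ t2 |4a|4a|3b|e0|18|fd|99|9f|
→ t3 |9f|99|fd|18|e0|3b|4a|4a|

RES = [ 0x9f  0x99  0xfd  0x18  0xe0  0x3b  0x4a  0x4a ]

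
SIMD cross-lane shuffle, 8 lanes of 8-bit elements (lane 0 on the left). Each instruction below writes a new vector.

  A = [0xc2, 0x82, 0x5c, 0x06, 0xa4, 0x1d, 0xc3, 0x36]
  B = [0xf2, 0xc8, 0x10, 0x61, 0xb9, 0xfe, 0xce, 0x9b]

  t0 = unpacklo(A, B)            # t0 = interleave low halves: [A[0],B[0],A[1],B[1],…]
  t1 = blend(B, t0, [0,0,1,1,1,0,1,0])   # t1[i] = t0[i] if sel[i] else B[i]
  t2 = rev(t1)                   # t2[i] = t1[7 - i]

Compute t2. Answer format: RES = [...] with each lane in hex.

RES = [0x9b, 0x06, 0xfe, 0x5c, 0xc8, 0x82, 0xc8, 0xf2]

  t0: c2 f2 82 c8 5c 10 06 61
  t1: f2 c8 82 c8 5c fe 06 9b
  t2: 9b 06 fe 5c c8 82 c8 f2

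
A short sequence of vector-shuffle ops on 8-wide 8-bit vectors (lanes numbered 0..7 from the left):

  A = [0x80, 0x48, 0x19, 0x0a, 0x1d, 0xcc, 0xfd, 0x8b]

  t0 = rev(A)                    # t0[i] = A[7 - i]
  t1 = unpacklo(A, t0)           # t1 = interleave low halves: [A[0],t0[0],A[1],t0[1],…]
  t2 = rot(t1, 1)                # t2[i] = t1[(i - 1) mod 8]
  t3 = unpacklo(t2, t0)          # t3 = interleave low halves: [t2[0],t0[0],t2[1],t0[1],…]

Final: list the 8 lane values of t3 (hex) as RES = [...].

→ t0 |8b|fd|cc|1d|0a|19|48|80|
→ t1 |80|8b|48|fd|19|cc|0a|1d|
→ t2 |1d|80|8b|48|fd|19|cc|0a|
→ t3 |1d|8b|80|fd|8b|cc|48|1d|

RES = [0x1d, 0x8b, 0x80, 0xfd, 0x8b, 0xcc, 0x48, 0x1d]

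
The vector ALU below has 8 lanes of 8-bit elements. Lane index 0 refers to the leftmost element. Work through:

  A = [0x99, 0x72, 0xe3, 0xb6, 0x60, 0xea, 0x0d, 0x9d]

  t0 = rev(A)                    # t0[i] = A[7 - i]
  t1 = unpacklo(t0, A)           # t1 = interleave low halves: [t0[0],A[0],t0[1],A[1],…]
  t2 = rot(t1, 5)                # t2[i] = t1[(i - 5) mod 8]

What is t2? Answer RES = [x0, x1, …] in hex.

→ t0 |9d|0d|ea|60|b6|e3|72|99|
→ t1 |9d|99|0d|72|ea|e3|60|b6|
→ t2 |72|ea|e3|60|b6|9d|99|0d|

RES = [0x72, 0xea, 0xe3, 0x60, 0xb6, 0x9d, 0x99, 0x0d]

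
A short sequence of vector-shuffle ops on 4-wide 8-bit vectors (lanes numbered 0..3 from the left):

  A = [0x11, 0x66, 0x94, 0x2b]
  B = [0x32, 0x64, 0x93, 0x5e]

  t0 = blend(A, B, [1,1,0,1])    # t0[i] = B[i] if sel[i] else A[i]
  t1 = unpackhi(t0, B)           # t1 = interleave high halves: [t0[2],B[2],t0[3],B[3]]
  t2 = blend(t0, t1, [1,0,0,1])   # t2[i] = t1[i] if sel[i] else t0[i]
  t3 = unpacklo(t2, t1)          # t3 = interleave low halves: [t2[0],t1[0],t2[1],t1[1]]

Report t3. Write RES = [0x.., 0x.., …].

→ t0 |32|64|94|5e|
→ t1 |94|93|5e|5e|
→ t2 |94|64|94|5e|
→ t3 |94|94|64|93|

RES = [ 0x94  0x94  0x64  0x93 ]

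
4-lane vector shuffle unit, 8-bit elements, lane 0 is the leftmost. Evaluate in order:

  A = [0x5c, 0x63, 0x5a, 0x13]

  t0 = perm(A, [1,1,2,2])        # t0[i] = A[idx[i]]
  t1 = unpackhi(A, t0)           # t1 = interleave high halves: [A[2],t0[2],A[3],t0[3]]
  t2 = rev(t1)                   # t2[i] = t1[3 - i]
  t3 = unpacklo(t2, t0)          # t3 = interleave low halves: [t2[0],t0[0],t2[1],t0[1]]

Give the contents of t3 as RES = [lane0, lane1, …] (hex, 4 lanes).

→ t0 |63|63|5a|5a|
→ t1 |5a|5a|13|5a|
→ t2 |5a|13|5a|5a|
→ t3 |5a|63|13|63|

RES = [0x5a, 0x63, 0x13, 0x63]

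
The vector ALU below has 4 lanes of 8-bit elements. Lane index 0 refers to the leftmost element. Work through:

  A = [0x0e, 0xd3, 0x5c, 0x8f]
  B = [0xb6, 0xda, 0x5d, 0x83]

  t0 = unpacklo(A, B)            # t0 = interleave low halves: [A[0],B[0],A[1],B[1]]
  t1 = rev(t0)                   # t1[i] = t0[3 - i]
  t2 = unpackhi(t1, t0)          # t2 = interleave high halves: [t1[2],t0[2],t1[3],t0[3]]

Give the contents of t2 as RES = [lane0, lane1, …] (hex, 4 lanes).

RES = [ 0xb6  0xd3  0x0e  0xda ]

t0 = [0x0e, 0xb6, 0xd3, 0xda]
t1 = [0xda, 0xd3, 0xb6, 0x0e]
t2 = [0xb6, 0xd3, 0x0e, 0xda]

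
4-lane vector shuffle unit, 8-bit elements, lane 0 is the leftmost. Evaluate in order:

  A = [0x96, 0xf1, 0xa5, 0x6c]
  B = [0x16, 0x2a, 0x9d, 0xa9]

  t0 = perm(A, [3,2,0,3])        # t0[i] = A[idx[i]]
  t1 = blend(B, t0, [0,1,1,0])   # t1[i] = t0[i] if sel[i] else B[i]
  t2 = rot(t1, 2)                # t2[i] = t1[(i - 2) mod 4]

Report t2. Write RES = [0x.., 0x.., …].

RES = [0x96, 0xa9, 0x16, 0xa5]

t0 = [0x6c, 0xa5, 0x96, 0x6c]
t1 = [0x16, 0xa5, 0x96, 0xa9]
t2 = [0x96, 0xa9, 0x16, 0xa5]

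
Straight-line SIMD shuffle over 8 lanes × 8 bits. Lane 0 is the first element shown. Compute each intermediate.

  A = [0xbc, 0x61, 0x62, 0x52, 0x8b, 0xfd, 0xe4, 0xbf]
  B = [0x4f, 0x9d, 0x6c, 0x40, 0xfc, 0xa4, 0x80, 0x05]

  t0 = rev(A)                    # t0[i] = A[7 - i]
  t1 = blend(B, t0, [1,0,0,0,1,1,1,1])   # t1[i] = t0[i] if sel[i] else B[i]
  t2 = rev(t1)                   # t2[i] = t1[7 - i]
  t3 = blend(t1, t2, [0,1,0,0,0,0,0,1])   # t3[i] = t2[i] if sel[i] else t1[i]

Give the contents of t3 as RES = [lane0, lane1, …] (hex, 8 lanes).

  t0: bf e4 fd 8b 52 62 61 bc
  t1: bf 9d 6c 40 52 62 61 bc
  t2: bc 61 62 52 40 6c 9d bf
  t3: bf 61 6c 40 52 62 61 bf

RES = [0xbf, 0x61, 0x6c, 0x40, 0x52, 0x62, 0x61, 0xbf]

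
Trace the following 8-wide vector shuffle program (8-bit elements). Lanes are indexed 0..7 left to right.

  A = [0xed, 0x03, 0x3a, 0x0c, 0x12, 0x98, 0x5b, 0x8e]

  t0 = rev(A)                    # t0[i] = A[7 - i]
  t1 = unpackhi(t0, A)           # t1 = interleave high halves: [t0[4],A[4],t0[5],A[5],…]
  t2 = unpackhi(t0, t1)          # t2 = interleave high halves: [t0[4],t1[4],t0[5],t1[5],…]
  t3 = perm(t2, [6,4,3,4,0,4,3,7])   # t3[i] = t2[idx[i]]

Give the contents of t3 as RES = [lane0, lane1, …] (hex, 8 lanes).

→ t0 |8e|5b|98|12|0c|3a|03|ed|
→ t1 |0c|12|3a|98|03|5b|ed|8e|
→ t2 |0c|03|3a|5b|03|ed|ed|8e|
→ t3 |ed|03|5b|03|0c|03|5b|8e|

RES = [ 0xed  0x03  0x5b  0x03  0x0c  0x03  0x5b  0x8e ]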